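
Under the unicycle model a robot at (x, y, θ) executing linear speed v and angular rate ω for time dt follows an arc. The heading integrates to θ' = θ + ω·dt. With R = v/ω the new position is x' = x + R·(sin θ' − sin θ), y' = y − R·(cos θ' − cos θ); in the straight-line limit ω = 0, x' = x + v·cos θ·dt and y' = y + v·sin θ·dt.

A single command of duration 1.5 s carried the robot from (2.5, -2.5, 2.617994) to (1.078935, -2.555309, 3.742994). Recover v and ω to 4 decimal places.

Δθ = 3.742994 − 2.617994 = 1.125000
ω = Δθ/dt = 1.125000/1.5 = 0.7500
R = Δx/(sin θ' − sin θ) = 1.3333
v = R·ω = 1.3333·0.7500 = 1.0000

v = 1.0000, ω = 0.7500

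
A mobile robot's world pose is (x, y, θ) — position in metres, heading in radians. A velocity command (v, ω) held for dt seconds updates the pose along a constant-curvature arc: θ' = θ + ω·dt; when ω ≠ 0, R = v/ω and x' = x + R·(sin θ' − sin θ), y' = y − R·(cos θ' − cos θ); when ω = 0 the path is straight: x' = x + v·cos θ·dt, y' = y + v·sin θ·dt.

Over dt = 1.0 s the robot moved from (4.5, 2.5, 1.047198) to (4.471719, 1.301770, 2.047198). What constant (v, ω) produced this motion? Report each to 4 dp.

Δθ = 2.047198 − 1.047198 = 1.000000
ω = Δθ/dt = 1.000000/1.0 = 1.0000
R = −Δy/(cos θ' − cos θ) = -1.2500
v = R·ω = -1.2500·1.0000 = -1.2500

v = -1.2500, ω = 1.0000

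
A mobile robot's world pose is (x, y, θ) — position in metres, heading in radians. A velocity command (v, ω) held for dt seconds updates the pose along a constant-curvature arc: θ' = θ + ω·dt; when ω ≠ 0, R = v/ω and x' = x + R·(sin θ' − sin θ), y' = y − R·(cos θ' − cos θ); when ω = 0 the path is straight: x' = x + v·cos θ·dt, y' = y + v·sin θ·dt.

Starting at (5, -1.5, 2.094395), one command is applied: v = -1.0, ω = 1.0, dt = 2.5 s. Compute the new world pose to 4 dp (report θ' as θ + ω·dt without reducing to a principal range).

(6.8591, -1.1177, 4.5944)

θ' = 2.0944 + 1.0·2.5 = 4.5944
R = v/ω = -1.0/1.0 = -1.0000
x' = 5 + -1.0000·(sin 4.5944 − sin 2.0944) = 6.8591
y' = -1.5 − -1.0000·(cos 4.5944 − cos 2.0944) = -1.1177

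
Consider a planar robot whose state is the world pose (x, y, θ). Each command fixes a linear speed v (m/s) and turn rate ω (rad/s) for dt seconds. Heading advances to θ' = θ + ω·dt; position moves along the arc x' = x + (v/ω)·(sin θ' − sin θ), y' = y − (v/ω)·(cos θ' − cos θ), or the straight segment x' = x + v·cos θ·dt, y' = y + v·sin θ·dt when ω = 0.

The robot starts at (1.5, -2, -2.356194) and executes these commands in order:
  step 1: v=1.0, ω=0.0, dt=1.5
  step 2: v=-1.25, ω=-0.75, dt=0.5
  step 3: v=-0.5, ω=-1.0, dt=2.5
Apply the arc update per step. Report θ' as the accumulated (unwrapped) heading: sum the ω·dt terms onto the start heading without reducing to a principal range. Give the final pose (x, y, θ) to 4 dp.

(1.5866, -3.4173, -5.2312)

step 1: θ'=-2.3562 (straight) → pose (0.4393, -3.0607, -2.3562)
step 2: θ'=-2.7312 (R=1.6667) → pose (0.9529, -2.7109, -2.7312)
step 3: θ'=-5.2312 (R=0.5000) → pose (1.5866, -3.4173, -5.2312)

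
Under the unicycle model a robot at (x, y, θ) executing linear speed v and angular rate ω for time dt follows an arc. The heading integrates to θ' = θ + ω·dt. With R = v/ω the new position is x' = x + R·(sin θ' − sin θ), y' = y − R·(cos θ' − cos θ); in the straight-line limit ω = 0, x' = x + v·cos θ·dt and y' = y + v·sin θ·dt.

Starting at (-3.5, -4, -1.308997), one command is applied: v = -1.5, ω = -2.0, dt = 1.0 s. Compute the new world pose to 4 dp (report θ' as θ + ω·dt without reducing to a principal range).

(-2.6506, -3.0664, -3.3090)

θ' = -1.3090 + -2.0·1.0 = -3.3090
R = v/ω = -1.5/-2.0 = 0.7500
x' = -3.5 + 0.7500·(sin -3.3090 − sin -1.3090) = -2.6506
y' = -4 − 0.7500·(cos -3.3090 − cos -1.3090) = -3.0664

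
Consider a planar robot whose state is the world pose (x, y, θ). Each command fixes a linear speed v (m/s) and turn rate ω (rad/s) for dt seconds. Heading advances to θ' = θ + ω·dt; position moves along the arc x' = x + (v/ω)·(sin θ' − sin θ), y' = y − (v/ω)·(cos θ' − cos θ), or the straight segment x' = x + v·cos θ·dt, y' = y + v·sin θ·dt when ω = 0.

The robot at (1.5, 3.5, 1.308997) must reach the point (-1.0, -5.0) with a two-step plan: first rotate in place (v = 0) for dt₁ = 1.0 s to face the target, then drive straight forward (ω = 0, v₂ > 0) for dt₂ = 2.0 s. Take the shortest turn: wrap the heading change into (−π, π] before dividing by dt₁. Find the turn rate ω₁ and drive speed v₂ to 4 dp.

heading to target = atan2(-5−3.5, -1−1.5) = -1.8568
Δθ = wrap(-1.8568 − 1.3090) = 3.1173; ω₁ = Δθ/dt₁ = 3.1173
distance = √((-1−1.5)² + (-5−3.5)²) = 8.8600; v₂ = distance/dt₂ = 4.4300

ω₁ = 3.1173, v₂ = 4.4300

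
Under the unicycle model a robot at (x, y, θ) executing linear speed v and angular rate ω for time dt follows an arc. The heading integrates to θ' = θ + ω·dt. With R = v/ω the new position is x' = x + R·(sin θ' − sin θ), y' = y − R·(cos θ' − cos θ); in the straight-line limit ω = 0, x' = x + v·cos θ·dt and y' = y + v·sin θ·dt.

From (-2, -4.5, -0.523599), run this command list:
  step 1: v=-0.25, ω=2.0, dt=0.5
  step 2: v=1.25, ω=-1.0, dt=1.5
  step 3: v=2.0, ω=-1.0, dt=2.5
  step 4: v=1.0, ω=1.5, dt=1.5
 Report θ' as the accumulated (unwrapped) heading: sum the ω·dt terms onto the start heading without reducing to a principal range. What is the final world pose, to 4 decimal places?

step 1: θ'=0.4764 (R=-0.1250) → pose (-2.1198, -4.4972, 0.4764)
step 2: θ'=-1.0236 (R=-1.2500) → pose (-0.4791, -4.9576, -1.0236)
step 3: θ'=-3.5236 (R=-2.0000) → pose (-2.9326, -7.8540, -3.5236)
step 4: θ'=-1.2736 (R=0.6667) → pose (-3.8186, -8.6679, -1.2736)

(-3.8186, -8.6679, -1.2736)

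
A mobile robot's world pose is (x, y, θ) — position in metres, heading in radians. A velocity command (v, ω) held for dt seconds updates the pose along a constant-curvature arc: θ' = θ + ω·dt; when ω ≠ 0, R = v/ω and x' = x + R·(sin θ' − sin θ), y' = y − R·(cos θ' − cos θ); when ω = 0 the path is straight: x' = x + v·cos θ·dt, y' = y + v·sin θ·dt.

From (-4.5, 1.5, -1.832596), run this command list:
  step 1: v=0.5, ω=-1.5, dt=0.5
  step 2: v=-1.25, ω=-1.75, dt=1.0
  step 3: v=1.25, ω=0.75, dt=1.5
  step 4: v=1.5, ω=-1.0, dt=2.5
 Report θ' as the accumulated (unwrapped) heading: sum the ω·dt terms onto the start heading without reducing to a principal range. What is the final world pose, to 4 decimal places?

(-5.7585, 4.7631, -5.7076)

step 1: θ'=-2.5826 (R=-0.3333) → pose (-4.6452, 1.3037, -2.5826)
step 2: θ'=-4.3326 (R=0.7143) → pose (-3.6030, 0.9629, -4.3326)
step 3: θ'=-3.2076 (R=1.6667) → pose (-5.0410, 2.0081, -3.2076)
step 4: θ'=-5.7076 (R=-1.5000) → pose (-5.7585, 4.7631, -5.7076)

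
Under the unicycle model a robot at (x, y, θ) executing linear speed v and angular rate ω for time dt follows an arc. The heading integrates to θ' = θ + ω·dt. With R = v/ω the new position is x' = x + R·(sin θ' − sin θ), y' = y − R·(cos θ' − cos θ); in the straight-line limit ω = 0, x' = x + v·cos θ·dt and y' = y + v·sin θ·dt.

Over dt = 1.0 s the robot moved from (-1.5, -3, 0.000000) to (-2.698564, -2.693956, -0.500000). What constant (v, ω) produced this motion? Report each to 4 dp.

Δθ = -0.500000 − 0.000000 = -0.500000
ω = Δθ/dt = -0.500000/1.0 = -0.5000
R = Δx/(sin θ' − sin θ) = 2.5000
v = R·ω = 2.5000·-0.5000 = -1.2500

v = -1.2500, ω = -0.5000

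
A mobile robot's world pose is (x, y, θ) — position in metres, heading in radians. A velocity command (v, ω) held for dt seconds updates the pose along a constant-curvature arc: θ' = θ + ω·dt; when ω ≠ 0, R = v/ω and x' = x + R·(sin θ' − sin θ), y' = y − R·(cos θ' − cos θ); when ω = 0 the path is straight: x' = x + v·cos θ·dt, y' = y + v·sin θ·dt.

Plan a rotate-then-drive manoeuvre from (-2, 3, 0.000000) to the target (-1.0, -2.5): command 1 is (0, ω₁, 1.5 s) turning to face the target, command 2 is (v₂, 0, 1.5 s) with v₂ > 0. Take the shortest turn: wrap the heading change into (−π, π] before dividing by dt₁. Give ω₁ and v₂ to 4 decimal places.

ω₁ = -0.9273, v₂ = 3.7268

heading to target = atan2(-2.5−3, -1−-2) = -1.3909
Δθ = wrap(-1.3909 − 0.0000) = -1.3909; ω₁ = Δθ/dt₁ = -0.9273
distance = √((-1−-2)² + (-2.5−3)²) = 5.5902; v₂ = distance/dt₂ = 3.7268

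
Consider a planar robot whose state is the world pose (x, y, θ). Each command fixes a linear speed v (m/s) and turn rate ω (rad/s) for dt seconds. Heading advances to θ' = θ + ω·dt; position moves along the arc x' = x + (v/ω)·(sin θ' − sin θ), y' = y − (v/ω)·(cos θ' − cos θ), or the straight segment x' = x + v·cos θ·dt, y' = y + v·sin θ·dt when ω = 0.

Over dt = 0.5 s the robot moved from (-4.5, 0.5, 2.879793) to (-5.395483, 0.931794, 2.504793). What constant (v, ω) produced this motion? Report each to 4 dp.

Δθ = 2.504793 − 2.879793 = -0.375000
ω = Δθ/dt = -0.375000/0.5 = -0.7500
R = Δx/(sin θ' − sin θ) = -2.6667
v = R·ω = -2.6667·-0.7500 = 2.0000

v = 2.0000, ω = -0.7500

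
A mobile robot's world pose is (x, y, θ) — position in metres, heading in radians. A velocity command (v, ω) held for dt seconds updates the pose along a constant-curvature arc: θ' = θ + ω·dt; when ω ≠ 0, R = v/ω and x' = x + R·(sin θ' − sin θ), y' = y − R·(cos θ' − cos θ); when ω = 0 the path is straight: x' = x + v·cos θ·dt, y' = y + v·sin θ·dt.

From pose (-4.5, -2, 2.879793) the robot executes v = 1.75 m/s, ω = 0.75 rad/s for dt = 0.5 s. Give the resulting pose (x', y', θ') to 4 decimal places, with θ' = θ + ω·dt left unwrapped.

θ' = 2.8798 + 0.75·0.5 = 3.2548
R = v/ω = 1.75/0.75 = 2.3333
x' = -4.5 + 2.3333·(sin 3.2548 − sin 2.8798) = -5.3675
y' = -2 − 2.3333·(cos 3.2548 − cos 2.8798) = -1.9354

(-5.3675, -1.9354, 3.2548)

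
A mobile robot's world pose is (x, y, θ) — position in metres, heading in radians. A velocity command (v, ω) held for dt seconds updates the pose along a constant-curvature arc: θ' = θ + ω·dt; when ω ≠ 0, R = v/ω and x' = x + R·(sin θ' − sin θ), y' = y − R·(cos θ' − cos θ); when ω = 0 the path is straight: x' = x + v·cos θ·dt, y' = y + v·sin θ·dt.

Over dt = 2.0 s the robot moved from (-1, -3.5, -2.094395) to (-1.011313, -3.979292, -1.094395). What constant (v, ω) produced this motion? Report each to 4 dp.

Δθ = -1.094395 − -2.094395 = 1.000000
ω = Δθ/dt = 1.000000/2.0 = 0.5000
R = −Δy/(cos θ' − cos θ) = 0.5000
v = R·ω = 0.5000·0.5000 = 0.2500

v = 0.2500, ω = 0.5000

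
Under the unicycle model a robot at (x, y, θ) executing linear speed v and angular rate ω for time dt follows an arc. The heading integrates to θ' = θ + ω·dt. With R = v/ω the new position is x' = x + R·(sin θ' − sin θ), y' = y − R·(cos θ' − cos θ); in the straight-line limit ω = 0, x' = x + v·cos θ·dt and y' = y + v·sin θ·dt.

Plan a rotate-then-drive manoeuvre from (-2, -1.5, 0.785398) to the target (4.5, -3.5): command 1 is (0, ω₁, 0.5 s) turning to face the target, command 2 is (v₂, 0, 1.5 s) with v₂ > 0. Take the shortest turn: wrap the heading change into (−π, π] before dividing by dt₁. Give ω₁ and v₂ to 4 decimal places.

ω₁ = -2.1678, v₂ = 4.5338

heading to target = atan2(-3.5−-1.5, 4.5−-2) = -0.2985
Δθ = wrap(-0.2985 − 0.7854) = -1.0839; ω₁ = Δθ/dt₁ = -2.1678
distance = √((4.5−-2)² + (-3.5−-1.5)²) = 6.8007; v₂ = distance/dt₂ = 4.5338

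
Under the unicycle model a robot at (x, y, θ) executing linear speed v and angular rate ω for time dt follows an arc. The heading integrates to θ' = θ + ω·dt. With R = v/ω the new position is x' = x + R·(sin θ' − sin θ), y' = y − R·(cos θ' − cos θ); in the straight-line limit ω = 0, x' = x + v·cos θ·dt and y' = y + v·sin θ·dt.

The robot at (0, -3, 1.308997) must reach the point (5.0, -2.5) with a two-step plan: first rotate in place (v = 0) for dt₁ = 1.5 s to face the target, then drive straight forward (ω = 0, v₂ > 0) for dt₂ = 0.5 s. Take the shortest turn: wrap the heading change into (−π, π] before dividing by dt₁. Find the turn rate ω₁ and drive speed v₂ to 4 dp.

ω₁ = -0.8062, v₂ = 10.0499

heading to target = atan2(-2.5−-3, 5−0) = 0.0997
Δθ = wrap(0.0997 − 1.3090) = -1.2093; ω₁ = Δθ/dt₁ = -0.8062
distance = √((5−0)² + (-2.5−-3)²) = 5.0249; v₂ = distance/dt₂ = 10.0499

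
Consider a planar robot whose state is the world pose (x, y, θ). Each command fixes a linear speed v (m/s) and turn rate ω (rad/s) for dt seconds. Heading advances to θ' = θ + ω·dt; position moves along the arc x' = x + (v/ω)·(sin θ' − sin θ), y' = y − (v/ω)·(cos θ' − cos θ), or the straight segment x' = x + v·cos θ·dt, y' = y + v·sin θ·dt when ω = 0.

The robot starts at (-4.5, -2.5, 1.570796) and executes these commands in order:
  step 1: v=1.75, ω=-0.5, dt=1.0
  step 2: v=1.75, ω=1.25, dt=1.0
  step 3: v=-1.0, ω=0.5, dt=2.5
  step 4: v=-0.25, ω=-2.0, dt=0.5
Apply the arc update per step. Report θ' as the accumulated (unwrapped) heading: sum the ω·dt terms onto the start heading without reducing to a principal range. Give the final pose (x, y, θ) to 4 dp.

(-1.8606, 0.3397, 2.5708)

step 1: θ'=1.0708 (R=-3.5000) → pose (-4.0715, -0.8220, 1.0708)
step 2: θ'=2.3208 (R=1.4000) → pose (-4.2758, 0.8035, 2.3208)
step 3: θ'=3.5708 (R=-2.0000) → pose (-1.9801, 0.3482, 3.5708)
step 4: θ'=2.5708 (R=0.1250) → pose (-1.8606, 0.3397, 2.5708)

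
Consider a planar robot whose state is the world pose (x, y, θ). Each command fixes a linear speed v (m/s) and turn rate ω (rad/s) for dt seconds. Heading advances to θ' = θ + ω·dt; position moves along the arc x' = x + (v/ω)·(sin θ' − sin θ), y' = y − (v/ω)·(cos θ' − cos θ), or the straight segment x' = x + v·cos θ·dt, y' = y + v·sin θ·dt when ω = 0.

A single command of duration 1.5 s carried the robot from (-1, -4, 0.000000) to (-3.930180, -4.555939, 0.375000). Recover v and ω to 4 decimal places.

v = -2.0000, ω = 0.2500

Δθ = 0.375000 − 0.000000 = 0.375000
ω = Δθ/dt = 0.375000/1.5 = 0.2500
R = Δx/(sin θ' − sin θ) = -8.0000
v = R·ω = -8.0000·0.2500 = -2.0000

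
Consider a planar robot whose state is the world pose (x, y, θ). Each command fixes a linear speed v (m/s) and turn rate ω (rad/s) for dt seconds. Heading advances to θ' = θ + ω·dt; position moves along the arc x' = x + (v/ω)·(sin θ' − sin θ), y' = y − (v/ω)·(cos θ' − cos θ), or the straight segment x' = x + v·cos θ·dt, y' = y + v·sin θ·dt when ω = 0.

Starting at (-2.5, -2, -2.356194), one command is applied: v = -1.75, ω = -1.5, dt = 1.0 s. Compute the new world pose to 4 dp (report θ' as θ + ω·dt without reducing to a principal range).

(-0.9105, -1.9437, -3.8562)

θ' = -2.3562 + -1.5·1.0 = -3.8562
R = v/ω = -1.75/-1.5 = 1.1667
x' = -2.5 + 1.1667·(sin -3.8562 − sin -2.3562) = -0.9105
y' = -2 − 1.1667·(cos -3.8562 − cos -2.3562) = -1.9437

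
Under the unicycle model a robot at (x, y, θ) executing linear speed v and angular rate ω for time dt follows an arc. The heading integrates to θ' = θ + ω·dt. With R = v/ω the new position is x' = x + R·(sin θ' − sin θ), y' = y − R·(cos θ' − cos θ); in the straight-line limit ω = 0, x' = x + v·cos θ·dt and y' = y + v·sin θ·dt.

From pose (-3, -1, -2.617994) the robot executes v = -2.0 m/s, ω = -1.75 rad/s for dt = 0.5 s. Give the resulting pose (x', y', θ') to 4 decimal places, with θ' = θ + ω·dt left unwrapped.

(-2.0352, -0.9167, -3.4930)

θ' = -2.6180 + -1.75·0.5 = -3.4930
R = v/ω = -2.0/-1.75 = 1.1429
x' = -3 + 1.1429·(sin -3.4930 − sin -2.6180) = -2.0352
y' = -1 − 1.1429·(cos -3.4930 − cos -2.6180) = -0.9167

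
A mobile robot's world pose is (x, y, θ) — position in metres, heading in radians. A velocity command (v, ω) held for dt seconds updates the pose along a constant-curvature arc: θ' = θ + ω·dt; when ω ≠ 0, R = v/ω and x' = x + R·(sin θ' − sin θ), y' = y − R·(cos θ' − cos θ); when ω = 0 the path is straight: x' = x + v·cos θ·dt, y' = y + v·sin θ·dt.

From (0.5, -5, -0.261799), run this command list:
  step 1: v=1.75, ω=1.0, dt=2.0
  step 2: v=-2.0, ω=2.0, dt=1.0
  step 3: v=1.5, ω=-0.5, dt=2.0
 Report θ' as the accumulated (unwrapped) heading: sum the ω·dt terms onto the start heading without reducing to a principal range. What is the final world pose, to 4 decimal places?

step 1: θ'=1.7382 (R=1.7500) → pose (2.6785, -3.0180, 1.7382)
step 2: θ'=3.7382 (R=-1.0000) → pose (4.2263, -3.6787, 3.7382)
step 3: θ'=2.7382 (R=-3.0000) → pose (1.3632, -3.9561, 2.7382)

(1.3632, -3.9561, 2.7382)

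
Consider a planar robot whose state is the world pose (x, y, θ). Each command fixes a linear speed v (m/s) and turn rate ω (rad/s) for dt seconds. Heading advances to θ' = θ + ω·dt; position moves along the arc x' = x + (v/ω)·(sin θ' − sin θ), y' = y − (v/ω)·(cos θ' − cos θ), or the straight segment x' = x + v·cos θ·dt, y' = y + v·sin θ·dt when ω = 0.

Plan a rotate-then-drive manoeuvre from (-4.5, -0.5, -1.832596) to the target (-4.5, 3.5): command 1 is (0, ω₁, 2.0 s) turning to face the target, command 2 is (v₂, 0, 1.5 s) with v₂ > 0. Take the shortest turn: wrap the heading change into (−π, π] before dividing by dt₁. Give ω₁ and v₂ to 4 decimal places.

ω₁ = -1.4399, v₂ = 2.6667

heading to target = atan2(3.5−-0.5, -4.5−-4.5) = 1.5708
Δθ = wrap(1.5708 − -1.8326) = -2.8798; ω₁ = Δθ/dt₁ = -1.4399
distance = √((-4.5−-4.5)² + (3.5−-0.5)²) = 4.0000; v₂ = distance/dt₂ = 2.6667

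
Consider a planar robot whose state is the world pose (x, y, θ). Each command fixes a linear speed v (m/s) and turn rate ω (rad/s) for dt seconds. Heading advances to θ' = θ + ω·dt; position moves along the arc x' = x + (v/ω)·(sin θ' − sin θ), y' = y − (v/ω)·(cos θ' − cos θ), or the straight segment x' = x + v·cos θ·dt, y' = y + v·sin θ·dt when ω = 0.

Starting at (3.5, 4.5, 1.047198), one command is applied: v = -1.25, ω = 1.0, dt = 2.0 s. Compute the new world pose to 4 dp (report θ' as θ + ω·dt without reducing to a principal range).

θ' = 1.0472 + 1.0·2.0 = 3.0472
R = v/ω = -1.25/1.0 = -1.2500
x' = 3.5 + -1.2500·(sin 3.0472 − sin 1.0472) = 4.4647
y' = 4.5 − -1.2500·(cos 3.0472 − cos 1.0472) = 2.6306

(4.4647, 2.6306, 3.0472)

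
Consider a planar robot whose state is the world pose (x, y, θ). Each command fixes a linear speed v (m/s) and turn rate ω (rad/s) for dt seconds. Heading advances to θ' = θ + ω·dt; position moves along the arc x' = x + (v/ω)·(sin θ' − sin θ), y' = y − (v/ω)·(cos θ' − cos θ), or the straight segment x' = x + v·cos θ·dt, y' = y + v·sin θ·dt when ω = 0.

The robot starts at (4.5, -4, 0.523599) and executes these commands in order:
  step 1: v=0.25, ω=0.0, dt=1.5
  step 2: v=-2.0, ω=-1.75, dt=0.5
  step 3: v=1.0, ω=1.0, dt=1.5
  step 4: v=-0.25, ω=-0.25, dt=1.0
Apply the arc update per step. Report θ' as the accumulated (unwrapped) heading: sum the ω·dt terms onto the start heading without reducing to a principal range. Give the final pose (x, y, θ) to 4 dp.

step 1: θ'=0.5236 (straight) → pose (4.8248, -3.8125, 0.5236)
step 2: θ'=-0.3514 (R=1.1429) → pose (3.8599, -3.8958, -0.3514)
step 3: θ'=1.1486 (R=1.0000) → pose (5.1163, -3.3666, 1.1486)
step 4: θ'=0.8986 (R=1.0000) → pose (4.9866, -3.5796, 0.8986)

(4.9866, -3.5796, 0.8986)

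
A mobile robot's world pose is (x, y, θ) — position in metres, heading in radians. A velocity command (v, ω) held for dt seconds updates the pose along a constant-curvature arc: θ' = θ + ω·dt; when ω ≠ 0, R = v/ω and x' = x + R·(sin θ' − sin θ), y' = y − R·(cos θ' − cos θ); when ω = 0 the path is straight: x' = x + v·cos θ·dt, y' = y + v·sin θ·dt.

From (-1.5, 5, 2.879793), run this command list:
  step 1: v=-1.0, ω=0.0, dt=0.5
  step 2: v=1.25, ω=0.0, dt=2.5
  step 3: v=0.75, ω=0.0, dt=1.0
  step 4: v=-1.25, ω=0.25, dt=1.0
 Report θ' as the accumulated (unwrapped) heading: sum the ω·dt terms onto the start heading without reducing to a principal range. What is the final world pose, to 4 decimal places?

(-3.5249, 5.7035, 3.1298)

step 1: θ'=2.8798 (straight) → pose (-1.0170, 4.8706, 2.8798)
step 2: θ'=2.8798 (straight) → pose (-4.0356, 5.6794, 2.8798)
step 3: θ'=2.8798 (straight) → pose (-4.7600, 5.8735, 2.8798)
step 4: θ'=3.1298 (R=-5.0000) → pose (-3.5249, 5.7035, 3.1298)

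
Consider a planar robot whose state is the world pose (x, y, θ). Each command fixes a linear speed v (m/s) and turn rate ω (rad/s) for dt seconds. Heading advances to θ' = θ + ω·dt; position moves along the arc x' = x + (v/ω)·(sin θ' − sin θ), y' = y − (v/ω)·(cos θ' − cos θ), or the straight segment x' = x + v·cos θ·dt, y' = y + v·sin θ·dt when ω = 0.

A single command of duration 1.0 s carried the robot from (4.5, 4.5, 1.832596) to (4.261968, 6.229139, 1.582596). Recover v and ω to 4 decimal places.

Δθ = 1.582596 − 1.832596 = -0.250000
ω = Δθ/dt = -0.250000/1.0 = -0.2500
R = −Δy/(cos θ' − cos θ) = -7.0000
v = R·ω = -7.0000·-0.2500 = 1.7500

v = 1.7500, ω = -0.2500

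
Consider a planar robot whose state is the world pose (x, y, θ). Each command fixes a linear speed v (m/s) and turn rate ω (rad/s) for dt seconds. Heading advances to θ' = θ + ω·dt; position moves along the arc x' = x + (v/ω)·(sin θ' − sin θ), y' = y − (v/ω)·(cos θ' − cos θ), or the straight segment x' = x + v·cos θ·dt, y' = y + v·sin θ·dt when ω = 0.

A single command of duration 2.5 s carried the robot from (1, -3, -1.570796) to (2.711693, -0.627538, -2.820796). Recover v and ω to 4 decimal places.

Δθ = -2.820796 − -1.570796 = -1.250000
ω = Δθ/dt = -1.250000/2.5 = -0.5000
R = −Δy/(cos θ' − cos θ) = 2.5000
v = R·ω = 2.5000·-0.5000 = -1.2500

v = -1.2500, ω = -0.5000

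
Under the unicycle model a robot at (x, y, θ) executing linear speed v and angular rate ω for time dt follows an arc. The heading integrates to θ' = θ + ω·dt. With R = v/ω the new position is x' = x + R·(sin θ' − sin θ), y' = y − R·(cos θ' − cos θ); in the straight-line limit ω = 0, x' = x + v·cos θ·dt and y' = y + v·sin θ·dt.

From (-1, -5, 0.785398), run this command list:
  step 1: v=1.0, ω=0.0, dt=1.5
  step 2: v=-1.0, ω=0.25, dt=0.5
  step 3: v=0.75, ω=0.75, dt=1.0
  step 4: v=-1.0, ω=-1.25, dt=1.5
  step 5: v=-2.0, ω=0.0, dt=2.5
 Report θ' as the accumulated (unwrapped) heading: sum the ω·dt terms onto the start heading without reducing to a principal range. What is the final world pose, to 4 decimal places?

(-5.9161, -3.3996, -0.2146)

step 1: θ'=0.7854 (straight) → pose (0.0607, -3.9393, 0.7854)
step 2: θ'=0.9104 (R=-4.0000) → pose (-0.2699, -4.3140, 0.9104)
step 3: θ'=1.6604 (R=1.0000) → pose (-0.0637, -3.6111, 1.6604)
step 4: θ'=-0.2146 (R=0.8000) → pose (-1.0308, -4.4644, -0.2146)
step 5: θ'=-0.2146 (straight) → pose (-5.9161, -3.3996, -0.2146)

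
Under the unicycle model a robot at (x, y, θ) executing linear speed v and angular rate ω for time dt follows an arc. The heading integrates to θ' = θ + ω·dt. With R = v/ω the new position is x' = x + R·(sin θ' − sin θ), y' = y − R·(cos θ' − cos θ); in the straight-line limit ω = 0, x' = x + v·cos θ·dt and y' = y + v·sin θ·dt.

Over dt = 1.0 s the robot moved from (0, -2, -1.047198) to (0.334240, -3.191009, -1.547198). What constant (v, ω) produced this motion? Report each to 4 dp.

v = 1.2500, ω = -0.5000

Δθ = -1.547198 − -1.047198 = -0.500000
ω = Δθ/dt = -0.500000/1.0 = -0.5000
R = −Δy/(cos θ' − cos θ) = -2.5000
v = R·ω = -2.5000·-0.5000 = 1.2500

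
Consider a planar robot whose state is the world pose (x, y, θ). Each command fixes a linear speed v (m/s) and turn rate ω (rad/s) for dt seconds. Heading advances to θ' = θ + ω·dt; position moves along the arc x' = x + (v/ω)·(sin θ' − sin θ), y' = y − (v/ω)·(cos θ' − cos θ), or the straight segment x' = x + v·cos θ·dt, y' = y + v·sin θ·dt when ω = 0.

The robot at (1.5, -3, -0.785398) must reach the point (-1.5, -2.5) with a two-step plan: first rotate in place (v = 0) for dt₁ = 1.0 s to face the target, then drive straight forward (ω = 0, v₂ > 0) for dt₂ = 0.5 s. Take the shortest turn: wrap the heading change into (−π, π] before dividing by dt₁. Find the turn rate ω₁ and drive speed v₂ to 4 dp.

heading to target = atan2(-2.5−-3, -1.5−1.5) = 2.9764
Δθ = wrap(2.9764 − -0.7854) = -2.5213; ω₁ = Δθ/dt₁ = -2.5213
distance = √((-1.5−1.5)² + (-2.5−-3)²) = 3.0414; v₂ = distance/dt₂ = 6.0828

ω₁ = -2.5213, v₂ = 6.0828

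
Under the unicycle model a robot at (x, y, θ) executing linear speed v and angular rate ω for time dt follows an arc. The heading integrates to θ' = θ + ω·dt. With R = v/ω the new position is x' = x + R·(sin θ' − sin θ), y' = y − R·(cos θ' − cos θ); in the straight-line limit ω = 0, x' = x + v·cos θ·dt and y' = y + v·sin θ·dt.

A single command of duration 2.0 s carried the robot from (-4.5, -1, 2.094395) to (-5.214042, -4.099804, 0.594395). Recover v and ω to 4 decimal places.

Δθ = 0.594395 − 2.094395 = -1.500000
ω = Δθ/dt = -1.500000/2.0 = -0.7500
R = −Δy/(cos θ' − cos θ) = 2.3333
v = R·ω = 2.3333·-0.7500 = -1.7500

v = -1.7500, ω = -0.7500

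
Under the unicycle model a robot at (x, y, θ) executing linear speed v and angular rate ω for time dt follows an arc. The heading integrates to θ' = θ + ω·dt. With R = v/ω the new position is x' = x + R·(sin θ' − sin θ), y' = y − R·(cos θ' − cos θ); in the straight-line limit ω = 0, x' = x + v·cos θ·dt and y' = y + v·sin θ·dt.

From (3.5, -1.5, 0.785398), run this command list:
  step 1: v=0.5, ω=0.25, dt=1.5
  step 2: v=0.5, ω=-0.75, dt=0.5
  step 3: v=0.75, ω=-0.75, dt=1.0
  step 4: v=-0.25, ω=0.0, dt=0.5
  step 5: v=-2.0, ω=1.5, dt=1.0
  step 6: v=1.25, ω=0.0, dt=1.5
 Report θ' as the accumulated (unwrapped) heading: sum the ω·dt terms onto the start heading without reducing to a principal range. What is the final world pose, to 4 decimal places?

step 1: θ'=1.1604 (R=2.0000) → pose (3.9197, -0.8837, 1.1604)
step 2: θ'=0.7854 (R=-0.6667) → pose (4.0596, -0.6783, 0.7854)
step 3: θ'=0.0354 (R=-1.0000) → pose (4.7313, -0.3860, 0.0354)
step 4: θ'=0.0354 (straight) → pose (4.6064, -0.3905, 0.0354)
step 5: θ'=1.5354 (R=-1.3333) → pose (3.3211, -1.6758, 1.5354)
step 6: θ'=1.5354 (straight) → pose (3.3875, 0.1980, 1.5354)

(3.3875, 0.1980, 1.5354)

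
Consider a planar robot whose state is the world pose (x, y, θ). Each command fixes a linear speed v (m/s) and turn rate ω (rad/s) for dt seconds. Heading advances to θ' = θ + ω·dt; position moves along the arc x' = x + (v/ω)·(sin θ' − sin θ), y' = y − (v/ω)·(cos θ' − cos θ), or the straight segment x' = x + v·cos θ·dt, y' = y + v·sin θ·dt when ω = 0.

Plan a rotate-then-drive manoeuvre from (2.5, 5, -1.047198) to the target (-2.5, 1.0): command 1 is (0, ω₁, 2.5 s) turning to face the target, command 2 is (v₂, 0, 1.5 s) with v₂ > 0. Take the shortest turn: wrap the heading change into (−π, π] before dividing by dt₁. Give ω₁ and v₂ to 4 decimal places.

ω₁ = -0.5679, v₂ = 4.2687

heading to target = atan2(1−5, -2.5−2.5) = -2.4669
Δθ = wrap(-2.4669 − -1.0472) = -1.4197; ω₁ = Δθ/dt₁ = -0.5679
distance = √((-2.5−2.5)² + (1−5)²) = 6.4031; v₂ = distance/dt₂ = 4.2687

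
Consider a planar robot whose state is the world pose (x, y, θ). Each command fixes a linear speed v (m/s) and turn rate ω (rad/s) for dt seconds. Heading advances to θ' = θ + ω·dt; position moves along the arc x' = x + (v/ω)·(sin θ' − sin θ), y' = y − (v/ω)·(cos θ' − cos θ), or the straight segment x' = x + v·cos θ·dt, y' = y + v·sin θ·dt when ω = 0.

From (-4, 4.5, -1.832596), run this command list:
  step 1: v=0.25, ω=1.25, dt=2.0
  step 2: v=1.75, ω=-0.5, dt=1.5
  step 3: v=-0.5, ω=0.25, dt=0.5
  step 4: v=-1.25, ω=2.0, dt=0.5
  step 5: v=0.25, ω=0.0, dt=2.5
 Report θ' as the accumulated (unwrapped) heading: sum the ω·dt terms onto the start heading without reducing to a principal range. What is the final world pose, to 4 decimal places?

(-1.6759, 5.2656, 1.0424)

step 1: θ'=0.6674 (R=0.2000) → pose (-3.6830, 4.2911, 0.6674)
step 2: θ'=-0.0826 (R=-3.5000) → pose (-1.2279, 5.0302, -0.0826)
step 3: θ'=0.0424 (R=-2.0000) → pose (-1.4777, 5.0352, 0.0424)
step 4: θ'=1.0424 (R=-0.6250) → pose (-1.9910, 4.7259, 1.0424)
step 5: θ'=1.0424 (straight) → pose (-1.6759, 5.2656, 1.0424)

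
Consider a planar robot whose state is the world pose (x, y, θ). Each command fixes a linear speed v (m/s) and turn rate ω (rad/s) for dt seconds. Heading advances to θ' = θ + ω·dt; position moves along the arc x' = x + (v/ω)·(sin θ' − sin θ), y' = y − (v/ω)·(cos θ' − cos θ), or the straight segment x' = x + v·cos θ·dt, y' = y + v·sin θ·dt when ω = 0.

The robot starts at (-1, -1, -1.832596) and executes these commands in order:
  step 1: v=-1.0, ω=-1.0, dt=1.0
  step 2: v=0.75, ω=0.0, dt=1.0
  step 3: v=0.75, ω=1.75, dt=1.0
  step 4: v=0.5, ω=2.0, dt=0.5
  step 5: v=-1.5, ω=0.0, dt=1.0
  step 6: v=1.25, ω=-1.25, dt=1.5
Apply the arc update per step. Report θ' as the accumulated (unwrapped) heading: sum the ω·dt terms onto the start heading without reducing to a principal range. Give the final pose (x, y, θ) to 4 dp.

step 1: θ'=-2.8326 (R=1.0000) → pose (-0.3382, -0.3062, -2.8326)
step 2: θ'=-2.8326 (straight) → pose (-1.0527, -0.5343, -2.8326)
step 3: θ'=-1.0826 (R=0.4286) → pose (-1.3008, -1.1435, -1.0826)
step 4: θ'=-0.0826 (R=0.2500) → pose (-1.1007, -1.2754, -0.0826)
step 5: θ'=-0.0826 (straight) → pose (-2.5955, -1.1517, -0.0826)
step 6: θ'=-1.9576 (R=-1.0000) → pose (-1.7519, -2.5255, -1.9576)

(-1.7519, -2.5255, -1.9576)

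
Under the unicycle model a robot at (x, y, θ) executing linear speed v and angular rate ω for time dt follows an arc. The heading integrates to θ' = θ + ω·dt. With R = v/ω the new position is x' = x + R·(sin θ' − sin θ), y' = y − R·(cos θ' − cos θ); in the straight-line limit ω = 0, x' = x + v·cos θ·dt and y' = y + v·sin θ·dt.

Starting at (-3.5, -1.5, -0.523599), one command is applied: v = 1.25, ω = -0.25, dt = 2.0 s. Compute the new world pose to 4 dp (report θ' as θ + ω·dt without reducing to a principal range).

(-1.7301, -3.2286, -1.0236)

θ' = -0.5236 + -0.25·2.0 = -1.0236
R = v/ω = 1.25/-0.25 = -5.0000
x' = -3.5 + -5.0000·(sin -1.0236 − sin -0.5236) = -1.7301
y' = -1.5 − -5.0000·(cos -1.0236 − cos -0.5236) = -3.2286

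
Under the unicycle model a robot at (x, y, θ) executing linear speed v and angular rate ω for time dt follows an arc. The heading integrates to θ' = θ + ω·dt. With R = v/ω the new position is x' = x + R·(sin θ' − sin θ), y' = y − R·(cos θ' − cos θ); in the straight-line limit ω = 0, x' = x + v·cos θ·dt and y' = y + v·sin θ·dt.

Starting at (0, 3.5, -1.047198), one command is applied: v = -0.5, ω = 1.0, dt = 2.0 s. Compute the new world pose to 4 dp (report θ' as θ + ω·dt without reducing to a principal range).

θ' = -1.0472 + 1.0·2.0 = 0.9528
R = v/ω = -0.5/1.0 = -0.5000
x' = 0 + -0.5000·(sin 0.9528 − sin -1.0472) = -0.8405
y' = 3.5 − -0.5000·(cos 0.9528 − cos -1.0472) = 3.5397

(-0.8405, 3.5397, 0.9528)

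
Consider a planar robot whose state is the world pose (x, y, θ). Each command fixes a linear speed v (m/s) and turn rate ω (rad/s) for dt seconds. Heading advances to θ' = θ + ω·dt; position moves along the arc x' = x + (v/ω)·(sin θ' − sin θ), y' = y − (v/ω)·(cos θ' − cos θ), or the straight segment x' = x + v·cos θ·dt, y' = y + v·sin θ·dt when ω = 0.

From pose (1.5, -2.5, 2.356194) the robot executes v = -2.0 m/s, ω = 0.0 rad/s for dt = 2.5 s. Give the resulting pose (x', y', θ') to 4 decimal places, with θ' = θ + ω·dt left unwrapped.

θ' = 2.3562 + 0.0·2.5 = 2.3562
ω = 0 → straight: x' = 1.5 + -2.0·cos(2.3562)·2.5 = 5.0355
y' = -2.5 + -2.0·sin(2.3562)·2.5 = -6.0355

(5.0355, -6.0355, 2.3562)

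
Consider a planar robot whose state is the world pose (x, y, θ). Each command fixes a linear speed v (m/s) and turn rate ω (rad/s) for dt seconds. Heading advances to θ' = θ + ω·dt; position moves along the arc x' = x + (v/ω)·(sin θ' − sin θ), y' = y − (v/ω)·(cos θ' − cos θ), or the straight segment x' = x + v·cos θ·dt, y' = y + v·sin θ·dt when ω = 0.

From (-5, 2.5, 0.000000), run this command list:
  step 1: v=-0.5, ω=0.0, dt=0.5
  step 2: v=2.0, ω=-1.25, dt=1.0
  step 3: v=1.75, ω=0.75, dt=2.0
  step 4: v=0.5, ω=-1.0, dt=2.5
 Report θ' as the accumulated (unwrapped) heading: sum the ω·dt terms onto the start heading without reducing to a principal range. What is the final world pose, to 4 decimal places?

step 1: θ'=0.0000 (straight) → pose (-5.2500, 2.5000, 0.0000)
step 2: θ'=-1.2500 (R=-1.6000) → pose (-3.7316, 1.4045, -1.2500)
step 3: θ'=0.2500 (R=2.3333) → pose (-0.9401, -0.1205, 0.2500)
step 4: θ'=-2.2500 (R=-0.5000) → pose (-0.4273, -0.9191, -2.2500)

(-0.4273, -0.9191, -2.2500)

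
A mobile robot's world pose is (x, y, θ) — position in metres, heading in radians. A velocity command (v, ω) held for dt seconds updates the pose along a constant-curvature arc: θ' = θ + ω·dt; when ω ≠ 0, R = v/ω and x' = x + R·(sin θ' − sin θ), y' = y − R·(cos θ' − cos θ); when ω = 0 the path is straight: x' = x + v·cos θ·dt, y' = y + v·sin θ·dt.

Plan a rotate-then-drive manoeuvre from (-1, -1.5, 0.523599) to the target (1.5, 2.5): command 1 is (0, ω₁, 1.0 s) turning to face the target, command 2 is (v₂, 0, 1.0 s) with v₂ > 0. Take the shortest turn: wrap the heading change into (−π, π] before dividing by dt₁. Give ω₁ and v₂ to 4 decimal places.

heading to target = atan2(2.5−-1.5, 1.5−-1) = 1.0122
Δθ = wrap(1.0122 − 0.5236) = 0.4886; ω₁ = Δθ/dt₁ = 0.4886
distance = √((1.5−-1)² + (2.5−-1.5)²) = 4.7170; v₂ = distance/dt₂ = 4.7170

ω₁ = 0.4886, v₂ = 4.7170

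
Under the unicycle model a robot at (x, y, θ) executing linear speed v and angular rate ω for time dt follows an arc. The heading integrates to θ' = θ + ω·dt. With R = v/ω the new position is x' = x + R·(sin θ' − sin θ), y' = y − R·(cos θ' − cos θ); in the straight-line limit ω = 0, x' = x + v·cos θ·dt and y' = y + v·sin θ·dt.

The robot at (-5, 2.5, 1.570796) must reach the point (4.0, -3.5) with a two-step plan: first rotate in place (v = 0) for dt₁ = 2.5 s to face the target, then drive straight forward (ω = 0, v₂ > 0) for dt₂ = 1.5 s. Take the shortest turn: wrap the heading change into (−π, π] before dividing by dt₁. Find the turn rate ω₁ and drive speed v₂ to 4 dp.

ω₁ = -0.8635, v₂ = 7.2111

heading to target = atan2(-3.5−2.5, 4−-5) = -0.5880
Δθ = wrap(-0.5880 − 1.5708) = -2.1588; ω₁ = Δθ/dt₁ = -0.8635
distance = √((4−-5)² + (-3.5−2.5)²) = 10.8167; v₂ = distance/dt₂ = 7.2111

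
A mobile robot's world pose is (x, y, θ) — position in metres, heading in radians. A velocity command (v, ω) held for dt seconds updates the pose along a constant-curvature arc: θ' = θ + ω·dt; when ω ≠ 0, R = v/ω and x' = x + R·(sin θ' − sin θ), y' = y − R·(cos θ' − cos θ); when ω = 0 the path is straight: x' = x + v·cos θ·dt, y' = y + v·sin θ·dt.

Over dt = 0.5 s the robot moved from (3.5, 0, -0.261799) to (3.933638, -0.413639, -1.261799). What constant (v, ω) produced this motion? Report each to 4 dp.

v = 1.2500, ω = -2.0000

Δθ = -1.261799 − -0.261799 = -1.000000
ω = Δθ/dt = -1.000000/0.5 = -2.0000
R = Δx/(sin θ' − sin θ) = -0.6250
v = R·ω = -0.6250·-2.0000 = 1.2500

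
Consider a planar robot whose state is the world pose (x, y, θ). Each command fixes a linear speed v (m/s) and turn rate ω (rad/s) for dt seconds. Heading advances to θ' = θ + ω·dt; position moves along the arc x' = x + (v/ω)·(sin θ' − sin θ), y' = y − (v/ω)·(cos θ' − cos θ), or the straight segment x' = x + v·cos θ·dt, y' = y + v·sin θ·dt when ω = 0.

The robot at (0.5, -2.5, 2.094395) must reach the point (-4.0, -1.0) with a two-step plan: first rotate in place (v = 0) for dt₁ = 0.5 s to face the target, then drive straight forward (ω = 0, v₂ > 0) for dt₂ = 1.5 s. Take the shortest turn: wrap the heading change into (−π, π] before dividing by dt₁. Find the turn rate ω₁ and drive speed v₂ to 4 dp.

heading to target = atan2(-1−-2.5, -4−0.5) = 2.8198
Δθ = wrap(2.8198 − 2.0944) = 0.7254; ω₁ = Δθ/dt₁ = 1.4509
distance = √((-4−0.5)² + (-1−-2.5)²) = 4.7434; v₂ = distance/dt₂ = 3.1623

ω₁ = 1.4509, v₂ = 3.1623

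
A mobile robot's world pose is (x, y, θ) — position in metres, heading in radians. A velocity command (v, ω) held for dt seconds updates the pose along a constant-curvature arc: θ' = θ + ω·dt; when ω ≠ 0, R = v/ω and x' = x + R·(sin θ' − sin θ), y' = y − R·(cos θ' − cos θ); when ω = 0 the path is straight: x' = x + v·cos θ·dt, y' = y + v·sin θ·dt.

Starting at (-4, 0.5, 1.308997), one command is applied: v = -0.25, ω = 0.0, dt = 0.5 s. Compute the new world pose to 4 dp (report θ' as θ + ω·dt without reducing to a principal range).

(-4.0324, 0.3793, 1.3090)

θ' = 1.3090 + 0.0·0.5 = 1.3090
ω = 0 → straight: x' = -4 + -0.25·cos(1.3090)·0.5 = -4.0324
y' = 0.5 + -0.25·sin(1.3090)·0.5 = 0.3793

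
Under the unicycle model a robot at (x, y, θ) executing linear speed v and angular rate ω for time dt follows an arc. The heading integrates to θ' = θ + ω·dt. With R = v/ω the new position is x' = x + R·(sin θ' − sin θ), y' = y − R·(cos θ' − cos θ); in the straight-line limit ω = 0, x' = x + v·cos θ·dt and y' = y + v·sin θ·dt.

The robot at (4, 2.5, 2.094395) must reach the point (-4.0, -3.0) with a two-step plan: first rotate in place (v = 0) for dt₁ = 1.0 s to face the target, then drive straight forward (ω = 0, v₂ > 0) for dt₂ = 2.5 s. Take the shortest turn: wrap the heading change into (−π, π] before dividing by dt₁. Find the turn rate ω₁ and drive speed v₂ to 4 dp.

ω₁ = 1.6495, v₂ = 3.8833

heading to target = atan2(-3−2.5, -4−4) = -2.5393
Δθ = wrap(-2.5393 − 2.0944) = 1.6495; ω₁ = Δθ/dt₁ = 1.6495
distance = √((-4−4)² + (-3−2.5)²) = 9.7082; v₂ = distance/dt₂ = 3.8833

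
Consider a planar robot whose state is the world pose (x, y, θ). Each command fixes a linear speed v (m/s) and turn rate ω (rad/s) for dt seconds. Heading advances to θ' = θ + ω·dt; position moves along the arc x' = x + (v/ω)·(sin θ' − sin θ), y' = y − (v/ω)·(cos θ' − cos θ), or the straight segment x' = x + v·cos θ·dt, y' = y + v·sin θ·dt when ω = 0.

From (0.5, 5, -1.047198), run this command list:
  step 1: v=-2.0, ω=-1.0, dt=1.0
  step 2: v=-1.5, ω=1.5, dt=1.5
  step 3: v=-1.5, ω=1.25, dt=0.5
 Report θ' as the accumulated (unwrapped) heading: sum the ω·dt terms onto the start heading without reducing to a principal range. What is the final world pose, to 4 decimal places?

(-1.2774, 7.9916, 0.8278)

step 1: θ'=-2.0472 (R=2.0000) → pose (0.4547, 6.9172, -2.0472)
step 2: θ'=0.2028 (R=-1.0000) → pose (-0.6353, 8.3553, 0.2028)
step 3: θ'=0.8278 (R=-1.2000) → pose (-1.2774, 7.9916, 0.8278)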